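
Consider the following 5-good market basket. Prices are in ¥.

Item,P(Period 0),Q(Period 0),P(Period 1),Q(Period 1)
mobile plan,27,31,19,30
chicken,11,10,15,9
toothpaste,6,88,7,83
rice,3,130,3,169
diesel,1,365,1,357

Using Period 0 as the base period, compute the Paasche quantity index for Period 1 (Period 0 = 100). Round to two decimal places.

Paasche quantity index uses current-period prices as weights.
ΣP(Period 1)·Q(Period 1) = 19×30 + 15×9 + 7×83 + 3×169 + 1×357 = 570 + 135 + 581 + 507 + 357 = 2150
ΣP(Period 1)·Q(Period 0) = 19×31 + 15×10 + 7×88 + 3×130 + 1×365 = 589 + 150 + 616 + 390 + 365 = 2110
Index = 2150 / 2110 × 100 = 101.8957

101.90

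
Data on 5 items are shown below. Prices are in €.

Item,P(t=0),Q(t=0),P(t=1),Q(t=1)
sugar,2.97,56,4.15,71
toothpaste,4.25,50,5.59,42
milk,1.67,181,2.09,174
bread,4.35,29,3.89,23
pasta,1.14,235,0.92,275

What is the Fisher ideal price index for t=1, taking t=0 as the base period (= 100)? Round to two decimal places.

113.20

Laspeyres component (base-period weights):
ΣP(t=1)Q(t=0) = 4.15×56 + 5.59×50 + 2.09×181 + 3.89×29 + 0.92×235 = 232.4 + 279.5 + 378.29 + 112.81 + 216.2 = 1219.2
ΣP(t=0)Q(t=0) = 2.97×56 + 4.25×50 + 1.67×181 + 4.35×29 + 1.14×235 = 166.32 + 212.5 + 302.27 + 126.15 + 267.9 = 1075.14
L = 1219.2 / 1075.14 × 100 = 113.3992
Paasche component (current-period weights):
ΣP(t=1)Q(t=1) = 4.15×71 + 5.59×42 + 2.09×174 + 3.89×23 + 0.92×275 = 294.65 + 234.78 + 363.66 + 89.47 + 253 = 1235.56
ΣP(t=0)Q(t=1) = 2.97×71 + 4.25×42 + 1.67×174 + 4.35×23 + 1.14×275 = 210.87 + 178.5 + 290.58 + 100.05 + 313.5 = 1093.5
P = 1235.56 / 1093.5 × 100 = 112.9913
Fisher = √(L × P) = √(113.3992 × 112.9913) = 113.1951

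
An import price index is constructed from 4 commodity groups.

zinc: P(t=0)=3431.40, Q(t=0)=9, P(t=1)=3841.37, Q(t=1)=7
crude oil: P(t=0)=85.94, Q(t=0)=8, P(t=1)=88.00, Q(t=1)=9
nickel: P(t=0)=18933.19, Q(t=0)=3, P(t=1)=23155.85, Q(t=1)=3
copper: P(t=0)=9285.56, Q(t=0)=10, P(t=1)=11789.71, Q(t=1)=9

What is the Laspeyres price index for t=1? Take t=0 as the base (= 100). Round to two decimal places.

122.85

Laspeyres price index uses base-period quantities as weights.
ΣP(t=1)·Q(t=0) = 3841.37×9 + 88.00×8 + 23155.85×3 + 11789.71×10 = 34572.33 + 704 + 69467.55 + 117897.1 = 222640.98
ΣP(t=0)·Q(t=0) = 3431.40×9 + 85.94×8 + 18933.19×3 + 9285.56×10 = 30882.6 + 687.52 + 56799.57 + 92855.6 = 181225.29
Index = 222640.98 / 181225.29 × 100 = 122.8532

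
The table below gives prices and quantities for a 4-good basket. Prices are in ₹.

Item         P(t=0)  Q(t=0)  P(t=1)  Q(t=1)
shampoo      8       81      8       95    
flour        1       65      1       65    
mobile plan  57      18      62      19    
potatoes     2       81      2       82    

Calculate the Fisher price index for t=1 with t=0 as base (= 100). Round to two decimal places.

Laspeyres component (base-period weights):
ΣP(t=1)Q(t=0) = 8×81 + 1×65 + 62×18 + 2×81 = 648 + 65 + 1116 + 162 = 1991
ΣP(t=0)Q(t=0) = 8×81 + 1×65 + 57×18 + 2×81 = 648 + 65 + 1026 + 162 = 1901
L = 1991 / 1901 × 100 = 104.7344
Paasche component (current-period weights):
ΣP(t=1)Q(t=1) = 8×95 + 1×65 + 62×19 + 2×82 = 760 + 65 + 1178 + 164 = 2167
ΣP(t=0)Q(t=1) = 8×95 + 1×65 + 57×19 + 2×82 = 760 + 65 + 1083 + 164 = 2072
P = 2167 / 2072 × 100 = 104.5849
Fisher = √(L × P) = √(104.7344 × 104.5849) = 104.6596

104.66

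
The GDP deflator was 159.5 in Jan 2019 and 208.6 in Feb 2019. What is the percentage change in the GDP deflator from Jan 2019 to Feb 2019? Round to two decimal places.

30.78%

Change = (208.6 − 159.5) / 159.5 × 100
       = 49.1 / 159.5 × 100 = 30.7837%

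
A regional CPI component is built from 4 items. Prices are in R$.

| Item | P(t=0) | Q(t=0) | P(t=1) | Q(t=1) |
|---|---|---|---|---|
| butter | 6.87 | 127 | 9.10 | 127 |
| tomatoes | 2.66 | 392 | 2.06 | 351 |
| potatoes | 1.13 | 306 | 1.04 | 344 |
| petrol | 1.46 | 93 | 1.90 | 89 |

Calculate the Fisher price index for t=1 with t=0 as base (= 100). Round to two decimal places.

Laspeyres component (base-period weights):
ΣP(t=1)Q(t=0) = 9.10×127 + 2.06×392 + 1.04×306 + 1.90×93 = 1155.7 + 807.52 + 318.24 + 176.7 = 2458.16
ΣP(t=0)Q(t=0) = 6.87×127 + 2.66×392 + 1.13×306 + 1.46×93 = 872.49 + 1042.72 + 345.78 + 135.78 = 2396.77
L = 2458.16 / 2396.77 × 100 = 102.5614
Paasche component (current-period weights):
ΣP(t=1)Q(t=1) = 9.10×127 + 2.06×351 + 1.04×344 + 1.90×89 = 1155.7 + 723.06 + 357.76 + 169.1 = 2405.62
ΣP(t=0)Q(t=1) = 6.87×127 + 2.66×351 + 1.13×344 + 1.46×89 = 872.49 + 933.66 + 388.72 + 129.94 = 2324.81
P = 2405.62 / 2324.81 × 100 = 103.4760
Fisher = √(L × P) = √(102.5614 × 103.4760) = 103.0177

103.02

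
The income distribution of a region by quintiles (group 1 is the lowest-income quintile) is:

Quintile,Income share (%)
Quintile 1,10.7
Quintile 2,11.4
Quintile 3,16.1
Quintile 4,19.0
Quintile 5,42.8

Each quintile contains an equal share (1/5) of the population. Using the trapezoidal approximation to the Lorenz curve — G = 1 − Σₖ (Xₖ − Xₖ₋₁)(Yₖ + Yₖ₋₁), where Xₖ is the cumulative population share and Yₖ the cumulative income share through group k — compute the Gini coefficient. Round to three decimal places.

0.287

Cumulative income shares Yₖ: 0.1070, 0.2210, 0.3820, 0.5720, 1.0000
Σ (Xₖ−Xₖ₋₁)(Yₖ+Yₖ₋₁) = (1/5)(0.1070+0.0000) + (1/5)(0.2210+0.1070) + (1/5)(0.3820+0.2210) + (1/5)(0.5720+0.3820) + (1/5)(1.0000+0.5720)
  = 0.0214 + 0.0656 + 0.1206 + 0.1908 + 0.3144 = 0.7128
G = 1 − 0.7128 = 0.2872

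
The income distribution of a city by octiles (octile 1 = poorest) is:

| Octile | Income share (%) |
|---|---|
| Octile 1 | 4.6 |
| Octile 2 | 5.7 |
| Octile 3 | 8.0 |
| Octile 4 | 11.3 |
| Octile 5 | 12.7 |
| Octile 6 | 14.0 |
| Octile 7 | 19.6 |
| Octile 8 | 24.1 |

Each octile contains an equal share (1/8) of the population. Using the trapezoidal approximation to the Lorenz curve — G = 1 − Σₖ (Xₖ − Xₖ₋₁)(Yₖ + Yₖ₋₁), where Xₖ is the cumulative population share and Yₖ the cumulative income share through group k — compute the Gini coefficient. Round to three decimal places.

Cumulative income shares Yₖ: 0.0460, 0.1030, 0.1830, 0.2960, 0.4230, 0.5630, 0.7590, 1.0000
Σ (Xₖ−Xₖ₋₁)(Yₖ+Yₖ₋₁) = (1/8)(0.0460+0.0000) + (1/8)(0.1030+0.0460) + (1/8)(0.1830+0.1030) + (1/8)(0.2960+0.1830) + (1/8)(0.4230+0.2960) + (1/8)(0.5630+0.4230) + (1/8)(0.7590+0.5630) + (1/8)(1.0000+0.7590)
  = 0.0057 + 0.0186 + 0.0358 + 0.0599 + 0.0899 + 0.1232 + 0.1652 + 0.2199 = 0.7182
G = 1 − 0.7182 = 0.2818

0.282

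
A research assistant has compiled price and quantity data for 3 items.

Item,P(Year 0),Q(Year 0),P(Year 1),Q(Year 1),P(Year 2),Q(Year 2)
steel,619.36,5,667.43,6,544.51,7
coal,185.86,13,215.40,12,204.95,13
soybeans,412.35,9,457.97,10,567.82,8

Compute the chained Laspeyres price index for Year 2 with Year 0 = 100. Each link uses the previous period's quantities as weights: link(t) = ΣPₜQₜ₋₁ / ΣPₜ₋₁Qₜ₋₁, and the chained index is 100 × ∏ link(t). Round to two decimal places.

113.57

Link Year 0→Year 1:
ΣP(Year 1)Q(Year 0) = 667.43×5 + 215.40×13 + 457.97×9 = 3337.15 + 2800.2 + 4121.73 = 10259.08
ΣP(Year 0)Q(Year 0) = 619.36×5 + 185.86×13 + 412.35×9 = 3096.8 + 2416.18 + 3711.15 = 9224.13
link = 10259.08/9224.13 = 1.112200
Link Year 1→Year 2:
ΣP(Year 2)Q(Year 1) = 544.51×6 + 204.95×12 + 567.82×10 = 3267.06 + 2459.4 + 5678.2 = 11404.66
ΣP(Year 1)Q(Year 1) = 667.43×6 + 215.40×12 + 457.97×10 = 4004.58 + 2584.8 + 4579.7 = 11169.08
link = 11404.66/11169.08 = 1.021092
Chained index = 100 × 1.112200 × 1.021092 = 113.5659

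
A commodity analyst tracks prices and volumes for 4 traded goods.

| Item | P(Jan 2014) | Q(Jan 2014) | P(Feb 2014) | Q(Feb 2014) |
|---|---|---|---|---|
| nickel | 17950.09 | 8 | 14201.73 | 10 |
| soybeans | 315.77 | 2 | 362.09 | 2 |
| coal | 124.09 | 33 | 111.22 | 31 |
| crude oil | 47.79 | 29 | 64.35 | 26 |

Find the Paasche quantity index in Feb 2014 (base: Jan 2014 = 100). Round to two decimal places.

Paasche quantity index uses current-period prices as weights.
ΣP(Feb 2014)·Q(Feb 2014) = 14201.73×10 + 362.09×2 + 111.22×31 + 64.35×26 = 142017.3 + 724.18 + 3447.82 + 1673.1 = 147862.4
ΣP(Feb 2014)·Q(Jan 2014) = 14201.73×8 + 362.09×2 + 111.22×33 + 64.35×29 = 113613.84 + 724.18 + 3670.26 + 1866.15 = 119874.43
Index = 147862.4 / 119874.43 × 100 = 123.3477

123.35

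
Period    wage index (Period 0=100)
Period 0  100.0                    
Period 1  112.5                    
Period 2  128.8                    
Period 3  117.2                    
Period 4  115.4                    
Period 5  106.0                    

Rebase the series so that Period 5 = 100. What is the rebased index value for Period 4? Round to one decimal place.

108.9

Rebased(Period 4) = 115.4 / 106.0 × 100 = 108.8679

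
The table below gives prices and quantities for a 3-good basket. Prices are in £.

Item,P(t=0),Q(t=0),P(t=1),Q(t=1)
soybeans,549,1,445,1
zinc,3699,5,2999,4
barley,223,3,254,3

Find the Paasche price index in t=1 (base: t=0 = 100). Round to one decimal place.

Paasche price index uses current-period quantities as weights.
ΣP(t=1)·Q(t=1) = 445×1 + 2999×4 + 254×3 = 445 + 11996 + 762 = 13203
ΣP(t=0)·Q(t=1) = 549×1 + 3699×4 + 223×3 = 549 + 14796 + 669 = 16014
Index = 13203 / 16014 × 100 = 82.4466

82.4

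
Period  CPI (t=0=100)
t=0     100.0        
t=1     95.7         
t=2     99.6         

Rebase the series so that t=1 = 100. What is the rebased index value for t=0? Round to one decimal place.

104.5

Rebased(t=0) = 100.0 / 95.7 × 100 = 104.4932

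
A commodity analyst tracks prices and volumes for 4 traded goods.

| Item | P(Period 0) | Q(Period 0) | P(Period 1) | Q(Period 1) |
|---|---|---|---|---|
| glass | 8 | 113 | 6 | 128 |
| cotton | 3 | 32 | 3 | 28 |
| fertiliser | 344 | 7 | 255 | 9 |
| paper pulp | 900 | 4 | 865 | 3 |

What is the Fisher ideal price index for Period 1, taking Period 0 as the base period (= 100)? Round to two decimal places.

Laspeyres component (base-period weights):
ΣP(Period 1)Q(Period 0) = 6×113 + 3×32 + 255×7 + 865×4 = 678 + 96 + 1785 + 3460 = 6019
ΣP(Period 0)Q(Period 0) = 8×113 + 3×32 + 344×7 + 900×4 = 904 + 96 + 2408 + 3600 = 7008
L = 6019 / 7008 × 100 = 85.8876
Paasche component (current-period weights):
ΣP(Period 1)Q(Period 1) = 6×128 + 3×28 + 255×9 + 865×3 = 768 + 84 + 2295 + 2595 = 5742
ΣP(Period 0)Q(Period 1) = 8×128 + 3×28 + 344×9 + 900×3 = 1024 + 84 + 3096 + 2700 = 6904
P = 5742 / 6904 × 100 = 83.1692
Fisher = √(L × P) = √(85.8876 × 83.1692) = 84.5174

84.52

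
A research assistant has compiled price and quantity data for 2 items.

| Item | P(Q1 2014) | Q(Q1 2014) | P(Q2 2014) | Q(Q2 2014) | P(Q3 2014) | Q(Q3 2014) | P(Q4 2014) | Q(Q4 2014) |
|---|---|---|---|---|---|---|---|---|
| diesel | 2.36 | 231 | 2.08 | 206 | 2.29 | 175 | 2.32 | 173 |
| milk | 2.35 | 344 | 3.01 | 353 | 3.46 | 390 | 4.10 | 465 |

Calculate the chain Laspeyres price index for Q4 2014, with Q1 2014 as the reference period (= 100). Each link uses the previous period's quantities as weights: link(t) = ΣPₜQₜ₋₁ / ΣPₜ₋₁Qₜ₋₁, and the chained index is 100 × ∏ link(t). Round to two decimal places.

145.70

Link Q1 2014→Q2 2014:
ΣP(Q2 2014)Q(Q1 2014) = 2.08×231 + 3.01×344 = 480.48 + 1035.44 = 1515.92
ΣP(Q1 2014)Q(Q1 2014) = 2.36×231 + 2.35×344 = 545.16 + 808.4 = 1353.56
link = 1515.92/1353.56 = 1.119950
Link Q2 2014→Q3 2014:
ΣP(Q3 2014)Q(Q2 2014) = 2.29×206 + 3.46×353 = 471.74 + 1221.38 = 1693.12
ΣP(Q2 2014)Q(Q2 2014) = 2.08×206 + 3.01×353 = 428.48 + 1062.53 = 1491.01
link = 1693.12/1491.01 = 1.135552
Link Q3 2014→Q4 2014:
ΣP(Q4 2014)Q(Q3 2014) = 2.32×175 + 4.10×390 = 406 + 1599 = 2005
ΣP(Q3 2014)Q(Q3 2014) = 2.29×175 + 3.46×390 = 400.75 + 1349.4 = 1750.15
link = 2005/1750.15 = 1.145616
Chained index = 100 × 1.119950 × 1.135552 × 1.145616 = 145.6951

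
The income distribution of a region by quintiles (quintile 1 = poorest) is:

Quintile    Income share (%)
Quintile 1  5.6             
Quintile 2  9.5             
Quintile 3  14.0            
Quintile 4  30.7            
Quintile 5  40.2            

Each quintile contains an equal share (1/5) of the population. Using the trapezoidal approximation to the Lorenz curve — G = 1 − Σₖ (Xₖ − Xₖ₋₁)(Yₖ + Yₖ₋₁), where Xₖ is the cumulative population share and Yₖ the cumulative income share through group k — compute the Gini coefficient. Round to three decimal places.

0.362

Cumulative income shares Yₖ: 0.0560, 0.1510, 0.2910, 0.5980, 1.0000
Σ (Xₖ−Xₖ₋₁)(Yₖ+Yₖ₋₁) = (1/5)(0.0560+0.0000) + (1/5)(0.1510+0.0560) + (1/5)(0.2910+0.1510) + (1/5)(0.5980+0.2910) + (1/5)(1.0000+0.5980)
  = 0.0112 + 0.0414 + 0.0884 + 0.1778 + 0.3196 = 0.6384
G = 1 − 0.6384 = 0.3616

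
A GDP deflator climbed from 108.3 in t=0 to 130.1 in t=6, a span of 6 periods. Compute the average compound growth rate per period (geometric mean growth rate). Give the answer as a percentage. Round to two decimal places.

Growth factor = (130.1/108.3)^(1/6) = (1.201293)^(1/6) = 1.031038
Growth rate = 1.031038 − 1 = 0.031038 = 3.1038%

3.10%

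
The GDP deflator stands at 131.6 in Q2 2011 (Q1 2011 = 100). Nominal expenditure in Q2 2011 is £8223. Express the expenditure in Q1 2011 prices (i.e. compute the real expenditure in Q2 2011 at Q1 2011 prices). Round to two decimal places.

Real = Nominal ÷ (Index/100) = 8223 ÷ (131.6/100)
     = 8223 ÷ 1.316 = 6248.4802

6248.48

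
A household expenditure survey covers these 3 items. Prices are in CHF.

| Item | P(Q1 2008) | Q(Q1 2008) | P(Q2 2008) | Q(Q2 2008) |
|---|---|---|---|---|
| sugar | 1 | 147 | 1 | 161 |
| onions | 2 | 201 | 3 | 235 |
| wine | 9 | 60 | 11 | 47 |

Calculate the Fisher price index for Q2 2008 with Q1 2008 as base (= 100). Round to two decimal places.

130.34

Laspeyres component (base-period weights):
ΣP(Q2 2008)Q(Q1 2008) = 1×147 + 3×201 + 11×60 = 147 + 603 + 660 = 1410
ΣP(Q1 2008)Q(Q1 2008) = 1×147 + 2×201 + 9×60 = 147 + 402 + 540 = 1089
L = 1410 / 1089 × 100 = 129.4766
Paasche component (current-period weights):
ΣP(Q2 2008)Q(Q2 2008) = 1×161 + 3×235 + 11×47 = 161 + 705 + 517 = 1383
ΣP(Q1 2008)Q(Q2 2008) = 1×161 + 2×235 + 9×47 = 161 + 470 + 423 = 1054
P = 1383 / 1054 × 100 = 131.2144
Fisher = √(L × P) = √(129.4766 × 131.2144) = 130.3426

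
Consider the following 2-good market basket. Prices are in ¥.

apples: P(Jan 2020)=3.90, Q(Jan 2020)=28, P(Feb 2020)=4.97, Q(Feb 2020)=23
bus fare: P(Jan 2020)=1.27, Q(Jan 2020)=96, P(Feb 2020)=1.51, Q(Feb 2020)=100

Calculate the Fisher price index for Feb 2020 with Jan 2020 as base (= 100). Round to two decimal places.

Laspeyres component (base-period weights):
ΣP(Feb 2020)Q(Jan 2020) = 4.97×28 + 1.51×96 = 139.16 + 144.96 = 284.12
ΣP(Jan 2020)Q(Jan 2020) = 3.90×28 + 1.27×96 = 109.2 + 121.92 = 231.12
L = 284.12 / 231.12 × 100 = 122.9318
Paasche component (current-period weights):
ΣP(Feb 2020)Q(Feb 2020) = 4.97×23 + 1.51×100 = 114.31 + 151 = 265.31
ΣP(Jan 2020)Q(Feb 2020) = 3.90×23 + 1.27×100 = 89.7 + 127 = 216.7
P = 265.31 / 216.7 × 100 = 122.4319
Fisher = √(L × P) = √(122.9318 × 122.4319) = 122.6816

122.68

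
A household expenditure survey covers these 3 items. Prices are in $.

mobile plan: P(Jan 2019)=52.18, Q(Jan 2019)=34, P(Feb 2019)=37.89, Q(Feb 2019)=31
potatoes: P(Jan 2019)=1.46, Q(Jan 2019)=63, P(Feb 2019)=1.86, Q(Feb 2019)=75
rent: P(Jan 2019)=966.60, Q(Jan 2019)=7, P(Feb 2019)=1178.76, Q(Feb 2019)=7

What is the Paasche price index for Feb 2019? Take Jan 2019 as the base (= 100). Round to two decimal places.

112.62

Paasche price index uses current-period quantities as weights.
ΣP(Feb 2019)·Q(Feb 2019) = 37.89×31 + 1.86×75 + 1178.76×7 = 1174.59 + 139.5 + 8251.32 = 9565.41
ΣP(Jan 2019)·Q(Feb 2019) = 52.18×31 + 1.46×75 + 966.60×7 = 1617.58 + 109.5 + 6766.2 = 8493.28
Index = 9565.41 / 8493.28 × 100 = 112.6233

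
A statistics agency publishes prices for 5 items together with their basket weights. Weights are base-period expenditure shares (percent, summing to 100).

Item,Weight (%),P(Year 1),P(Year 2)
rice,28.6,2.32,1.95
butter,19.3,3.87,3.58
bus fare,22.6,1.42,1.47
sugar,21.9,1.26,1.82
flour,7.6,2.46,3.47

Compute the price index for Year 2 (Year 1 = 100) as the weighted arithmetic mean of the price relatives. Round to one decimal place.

rice: 28.6 × (1.95/2.32) = 28.6 × 0.840517 = 24.0388
butter: 19.3 × (3.58/3.87) = 19.3 × 0.925065 = 17.8537
bus fare: 22.6 × (1.47/1.42) = 22.6 × 1.035211 = 23.3958
sugar: 21.9 × (1.82/1.26) = 21.9 × 1.444444 = 31.6333
flour: 7.6 × (3.47/2.46) = 7.6 × 1.410569 = 10.7203
Index = Σ wᵢ·(p₁ᵢ/p₀ᵢ) = 24.0388 + 17.8537 + 23.3958 + 31.6333 + 10.7203 = 107.6420

107.6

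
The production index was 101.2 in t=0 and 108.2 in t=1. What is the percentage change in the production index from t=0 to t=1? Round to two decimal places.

Change = (108.2 − 101.2) / 101.2 × 100
       = 7.0 / 101.2 × 100 = 6.9170%

6.92%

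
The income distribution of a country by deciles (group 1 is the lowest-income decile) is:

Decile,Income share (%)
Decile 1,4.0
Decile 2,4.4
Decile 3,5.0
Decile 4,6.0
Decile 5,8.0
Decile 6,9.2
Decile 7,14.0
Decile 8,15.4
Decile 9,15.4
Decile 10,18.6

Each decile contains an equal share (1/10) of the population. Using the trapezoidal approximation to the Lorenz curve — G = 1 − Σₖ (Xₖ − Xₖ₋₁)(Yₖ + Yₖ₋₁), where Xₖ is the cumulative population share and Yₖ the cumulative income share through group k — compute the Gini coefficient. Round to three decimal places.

Cumulative income shares Yₖ: 0.0400, 0.0840, 0.1340, 0.1940, 0.2740, 0.3660, 0.5060, 0.6600, 0.8140, 1.0000
Σ (Xₖ−Xₖ₋₁)(Yₖ+Yₖ₋₁) = (1/10)(0.0400+0.0000) + (1/10)(0.0840+0.0400) + (1/10)(0.1340+0.0840) + (1/10)(0.1940+0.1340) + (1/10)(0.2740+0.1940) + (1/10)(0.3660+0.2740) + (1/10)(0.5060+0.3660) + (1/10)(0.6600+0.5060) + (1/10)(0.8140+0.6600) + (1/10)(1.0000+0.8140)
  = 0.0040 + 0.0124 + 0.0218 + 0.0328 + 0.0468 + 0.0640 + 0.0872 + 0.1166 + 0.1474 + 0.1814 = 0.7144
G = 1 − 0.7144 = 0.2856

0.286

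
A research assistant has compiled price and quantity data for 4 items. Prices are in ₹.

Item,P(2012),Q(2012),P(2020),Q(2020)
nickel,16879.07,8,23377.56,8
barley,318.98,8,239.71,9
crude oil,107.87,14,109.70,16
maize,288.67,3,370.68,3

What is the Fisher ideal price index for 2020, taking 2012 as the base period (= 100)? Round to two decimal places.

136.79

Laspeyres component (base-period weights):
ΣP(2020)Q(2012) = 23377.56×8 + 239.71×8 + 109.70×14 + 370.68×3 = 187020.48 + 1917.68 + 1535.8 + 1112.04 = 191586
ΣP(2012)Q(2012) = 16879.07×8 + 318.98×8 + 107.87×14 + 288.67×3 = 135032.56 + 2551.84 + 1510.18 + 866.01 = 139960.59
L = 191586 / 139960.59 × 100 = 136.8857
Paasche component (current-period weights):
ΣP(2020)Q(2020) = 23377.56×8 + 239.71×9 + 109.70×16 + 370.68×3 = 187020.48 + 2157.39 + 1755.2 + 1112.04 = 192045.11
ΣP(2012)Q(2020) = 16879.07×8 + 318.98×9 + 107.87×16 + 288.67×3 = 135032.56 + 2870.82 + 1725.92 + 866.01 = 140495.31
P = 192045.11 / 140495.31 × 100 = 136.6915
Fisher = √(L × P) = √(136.8857 × 136.6915) = 136.7885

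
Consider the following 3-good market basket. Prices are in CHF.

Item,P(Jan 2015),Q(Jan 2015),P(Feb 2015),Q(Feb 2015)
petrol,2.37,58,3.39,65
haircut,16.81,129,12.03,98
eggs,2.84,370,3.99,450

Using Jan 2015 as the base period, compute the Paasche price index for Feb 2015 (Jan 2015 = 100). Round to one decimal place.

Paasche price index uses current-period quantities as weights.
ΣP(Feb 2015)·Q(Feb 2015) = 3.39×65 + 12.03×98 + 3.99×450 = 220.35 + 1178.94 + 1795.5 = 3194.79
ΣP(Jan 2015)·Q(Feb 2015) = 2.37×65 + 16.81×98 + 2.84×450 = 154.05 + 1647.38 + 1278 = 3079.43
Index = 3194.79 / 3079.43 × 100 = 103.7461

103.7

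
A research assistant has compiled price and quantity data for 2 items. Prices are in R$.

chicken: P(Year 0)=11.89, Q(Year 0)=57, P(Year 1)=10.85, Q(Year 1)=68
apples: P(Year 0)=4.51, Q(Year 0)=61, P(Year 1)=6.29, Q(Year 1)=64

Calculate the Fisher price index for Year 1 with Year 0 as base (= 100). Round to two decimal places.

104.55

Laspeyres component (base-period weights):
ΣP(Year 1)Q(Year 0) = 10.85×57 + 6.29×61 = 618.45 + 383.69 = 1002.14
ΣP(Year 0)Q(Year 0) = 11.89×57 + 4.51×61 = 677.73 + 275.11 = 952.84
L = 1002.14 / 952.84 × 100 = 105.1740
Paasche component (current-period weights):
ΣP(Year 1)Q(Year 1) = 10.85×68 + 6.29×64 = 737.8 + 402.56 = 1140.36
ΣP(Year 0)Q(Year 1) = 11.89×68 + 4.51×64 = 808.52 + 288.64 = 1097.16
P = 1140.36 / 1097.16 × 100 = 103.9374
Fisher = √(L × P) = √(105.1740 × 103.9374) = 104.5539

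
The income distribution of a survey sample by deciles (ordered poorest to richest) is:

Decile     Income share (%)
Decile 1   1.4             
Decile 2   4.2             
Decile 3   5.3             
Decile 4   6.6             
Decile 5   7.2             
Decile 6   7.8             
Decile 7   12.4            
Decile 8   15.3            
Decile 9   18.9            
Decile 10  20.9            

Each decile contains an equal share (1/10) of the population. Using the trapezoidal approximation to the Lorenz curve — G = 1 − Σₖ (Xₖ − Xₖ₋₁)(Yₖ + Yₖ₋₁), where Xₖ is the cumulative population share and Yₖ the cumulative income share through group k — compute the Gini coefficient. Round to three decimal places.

0.346

Cumulative income shares Yₖ: 0.0140, 0.0560, 0.1090, 0.1750, 0.2470, 0.3250, 0.4490, 0.6020, 0.7910, 1.0000
Σ (Xₖ−Xₖ₋₁)(Yₖ+Yₖ₋₁) = (1/10)(0.0140+0.0000) + (1/10)(0.0560+0.0140) + (1/10)(0.1090+0.0560) + (1/10)(0.1750+0.1090) + (1/10)(0.2470+0.1750) + (1/10)(0.3250+0.2470) + (1/10)(0.4490+0.3250) + (1/10)(0.6020+0.4490) + (1/10)(0.7910+0.6020) + (1/10)(1.0000+0.7910)
  = 0.0014 + 0.0070 + 0.0165 + 0.0284 + 0.0422 + 0.0572 + 0.0774 + 0.1051 + 0.1393 + 0.1791 = 0.6536
G = 1 − 0.6536 = 0.3464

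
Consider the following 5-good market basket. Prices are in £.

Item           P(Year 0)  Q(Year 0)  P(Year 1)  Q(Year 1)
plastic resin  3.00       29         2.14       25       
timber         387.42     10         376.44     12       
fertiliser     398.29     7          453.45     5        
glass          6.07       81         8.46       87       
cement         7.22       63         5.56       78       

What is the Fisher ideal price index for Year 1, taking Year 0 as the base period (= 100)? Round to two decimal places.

103.49

Laspeyres component (base-period weights):
ΣP(Year 1)Q(Year 0) = 2.14×29 + 376.44×10 + 453.45×7 + 8.46×81 + 5.56×63 = 62.06 + 3764.4 + 3174.15 + 685.26 + 350.28 = 8036.15
ΣP(Year 0)Q(Year 0) = 3.00×29 + 387.42×10 + 398.29×7 + 6.07×81 + 7.22×63 = 87 + 3874.2 + 2788.03 + 491.67 + 454.86 = 7695.76
L = 8036.15 / 7695.76 × 100 = 104.4231
Paasche component (current-period weights):
ΣP(Year 1)Q(Year 1) = 2.14×25 + 376.44×12 + 453.45×5 + 8.46×87 + 5.56×78 = 53.5 + 4517.28 + 2267.25 + 736.02 + 433.68 = 8007.73
ΣP(Year 0)Q(Year 1) = 3.00×25 + 387.42×12 + 398.29×5 + 6.07×87 + 7.22×78 = 75 + 4649.04 + 1991.45 + 528.09 + 563.16 = 7806.74
P = 8007.73 / 7806.74 × 100 = 102.5746
Fisher = √(L × P) = √(104.4231 × 102.5746) = 103.4947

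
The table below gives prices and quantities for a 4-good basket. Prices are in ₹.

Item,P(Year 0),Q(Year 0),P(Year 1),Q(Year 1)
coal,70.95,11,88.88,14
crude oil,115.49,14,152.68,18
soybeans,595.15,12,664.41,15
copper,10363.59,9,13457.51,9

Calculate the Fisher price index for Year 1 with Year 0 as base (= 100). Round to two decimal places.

Laspeyres component (base-period weights):
ΣP(Year 1)Q(Year 0) = 88.88×11 + 152.68×14 + 664.41×12 + 13457.51×9 = 977.68 + 2137.52 + 7972.92 + 121117.59 = 132205.71
ΣP(Year 0)Q(Year 0) = 70.95×11 + 115.49×14 + 595.15×12 + 10363.59×9 = 780.45 + 1616.86 + 7141.8 + 93272.31 = 102811.42
L = 132205.71 / 102811.42 × 100 = 128.5905
Paasche component (current-period weights):
ΣP(Year 1)Q(Year 1) = 88.88×14 + 152.68×18 + 664.41×15 + 13457.51×9 = 1244.32 + 2748.24 + 9966.15 + 121117.59 = 135076.3
ΣP(Year 0)Q(Year 1) = 70.95×14 + 115.49×18 + 595.15×15 + 10363.59×9 = 993.3 + 2078.82 + 8927.25 + 93272.31 = 105271.68
P = 135076.3 / 105271.68 × 100 = 128.3121
Fisher = √(L × P) = √(128.5905 × 128.3121) = 128.4512

128.45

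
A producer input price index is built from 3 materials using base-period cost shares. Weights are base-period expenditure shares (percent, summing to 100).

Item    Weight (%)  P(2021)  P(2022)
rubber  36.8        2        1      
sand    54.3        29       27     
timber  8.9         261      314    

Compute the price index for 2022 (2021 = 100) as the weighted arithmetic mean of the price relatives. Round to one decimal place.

rubber: 36.8 × (1/2) = 36.8 × 0.500000 = 18.4000
sand: 54.3 × (27/29) = 54.3 × 0.931034 = 50.5552
timber: 8.9 × (314/261) = 8.9 × 1.203065 = 10.7073
Index = Σ wᵢ·(p₁ᵢ/p₀ᵢ) = 18.4000 + 50.5552 + 10.7073 = 79.6625

79.7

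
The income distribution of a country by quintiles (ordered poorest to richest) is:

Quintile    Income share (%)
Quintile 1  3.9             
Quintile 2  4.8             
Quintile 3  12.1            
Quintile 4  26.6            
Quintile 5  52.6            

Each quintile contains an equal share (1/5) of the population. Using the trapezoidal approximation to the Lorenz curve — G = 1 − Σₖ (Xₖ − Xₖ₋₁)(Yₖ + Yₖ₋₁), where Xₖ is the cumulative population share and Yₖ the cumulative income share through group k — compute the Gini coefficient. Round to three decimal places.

0.477

Cumulative income shares Yₖ: 0.0390, 0.0870, 0.2080, 0.4740, 1.0000
Σ (Xₖ−Xₖ₋₁)(Yₖ+Yₖ₋₁) = (1/5)(0.0390+0.0000) + (1/5)(0.0870+0.0390) + (1/5)(0.2080+0.0870) + (1/5)(0.4740+0.2080) + (1/5)(1.0000+0.4740)
  = 0.0078 + 0.0252 + 0.0590 + 0.1364 + 0.2948 = 0.5232
G = 1 − 0.5232 = 0.4768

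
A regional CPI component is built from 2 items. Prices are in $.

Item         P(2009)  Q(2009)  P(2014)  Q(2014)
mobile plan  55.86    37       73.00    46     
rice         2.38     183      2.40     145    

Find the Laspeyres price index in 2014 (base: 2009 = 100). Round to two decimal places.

125.49

Laspeyres price index uses base-period quantities as weights.
ΣP(2014)·Q(2009) = 73.00×37 + 2.40×183 = 2701 + 439.2 = 3140.2
ΣP(2009)·Q(2009) = 55.86×37 + 2.38×183 = 2066.82 + 435.54 = 2502.36
Index = 3140.2 / 2502.36 × 100 = 125.4895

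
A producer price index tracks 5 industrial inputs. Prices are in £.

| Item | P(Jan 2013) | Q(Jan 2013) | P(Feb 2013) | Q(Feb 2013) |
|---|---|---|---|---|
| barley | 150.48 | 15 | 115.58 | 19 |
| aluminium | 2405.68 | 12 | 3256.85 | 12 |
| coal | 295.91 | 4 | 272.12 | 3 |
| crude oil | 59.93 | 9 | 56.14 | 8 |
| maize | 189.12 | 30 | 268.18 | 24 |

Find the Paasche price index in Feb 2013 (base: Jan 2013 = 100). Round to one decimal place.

Paasche price index uses current-period quantities as weights.
ΣP(Feb 2013)·Q(Feb 2013) = 115.58×19 + 3256.85×12 + 272.12×3 + 56.14×8 + 268.18×24 = 2196.02 + 39082.2 + 816.36 + 449.12 + 6436.32 = 48980.02
ΣP(Jan 2013)·Q(Feb 2013) = 150.48×19 + 2405.68×12 + 295.91×3 + 59.93×8 + 189.12×24 = 2859.12 + 28868.16 + 887.73 + 479.44 + 4538.88 = 37633.33
Index = 48980.02 / 37633.33 × 100 = 130.1506

130.2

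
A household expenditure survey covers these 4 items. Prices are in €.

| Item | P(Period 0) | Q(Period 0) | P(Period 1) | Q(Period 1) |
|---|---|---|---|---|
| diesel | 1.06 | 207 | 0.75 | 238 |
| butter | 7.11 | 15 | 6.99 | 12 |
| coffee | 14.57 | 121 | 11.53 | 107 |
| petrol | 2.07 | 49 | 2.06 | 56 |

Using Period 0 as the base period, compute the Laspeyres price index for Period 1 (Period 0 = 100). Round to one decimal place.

80.2

Laspeyres price index uses base-period quantities as weights.
ΣP(Period 1)·Q(Period 0) = 0.75×207 + 6.99×15 + 11.53×121 + 2.06×49 = 155.25 + 104.85 + 1395.13 + 100.94 = 1756.17
ΣP(Period 0)·Q(Period 0) = 1.06×207 + 7.11×15 + 14.57×121 + 2.07×49 = 219.42 + 106.65 + 1762.97 + 101.43 = 2190.47
Index = 1756.17 / 2190.47 × 100 = 80.1732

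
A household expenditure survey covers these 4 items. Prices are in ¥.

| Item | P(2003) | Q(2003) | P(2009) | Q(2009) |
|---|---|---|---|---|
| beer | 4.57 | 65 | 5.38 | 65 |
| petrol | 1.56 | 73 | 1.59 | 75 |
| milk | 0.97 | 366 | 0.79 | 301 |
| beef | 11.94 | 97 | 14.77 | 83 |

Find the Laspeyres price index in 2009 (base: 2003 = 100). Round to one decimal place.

Laspeyres price index uses base-period quantities as weights.
ΣP(2009)·Q(2003) = 5.38×65 + 1.59×73 + 0.79×366 + 14.77×97 = 349.7 + 116.07 + 289.14 + 1432.69 = 2187.6
ΣP(2003)·Q(2003) = 4.57×65 + 1.56×73 + 0.97×366 + 11.94×97 = 297.05 + 113.88 + 355.02 + 1158.18 = 1924.13
Index = 2187.6 / 1924.13 × 100 = 113.6929

113.7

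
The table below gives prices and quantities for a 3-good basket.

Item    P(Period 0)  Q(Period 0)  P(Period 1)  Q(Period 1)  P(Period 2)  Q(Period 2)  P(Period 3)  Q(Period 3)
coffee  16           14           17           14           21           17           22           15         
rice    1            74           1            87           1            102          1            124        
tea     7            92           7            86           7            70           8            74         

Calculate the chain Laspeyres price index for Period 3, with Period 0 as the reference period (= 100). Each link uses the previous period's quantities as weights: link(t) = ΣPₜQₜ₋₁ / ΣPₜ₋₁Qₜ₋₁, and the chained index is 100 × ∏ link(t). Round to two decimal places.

Link Period 0→Period 1:
ΣP(Period 1)Q(Period 0) = 17×14 + 1×74 + 7×92 = 238 + 74 + 644 = 956
ΣP(Period 0)Q(Period 0) = 16×14 + 1×74 + 7×92 = 224 + 74 + 644 = 942
link = 956/942 = 1.014862
Link Period 1→Period 2:
ΣP(Period 2)Q(Period 1) = 21×14 + 1×87 + 7×86 = 294 + 87 + 602 = 983
ΣP(Period 1)Q(Period 1) = 17×14 + 1×87 + 7×86 = 238 + 87 + 602 = 927
link = 983/927 = 1.060410
Link Period 2→Period 3:
ΣP(Period 3)Q(Period 2) = 22×17 + 1×102 + 8×70 = 374 + 102 + 560 = 1036
ΣP(Period 2)Q(Period 2) = 21×17 + 1×102 + 7×70 = 357 + 102 + 490 = 949
link = 1036/949 = 1.091675
Chained index = 100 × 1.014862 × 1.060410 × 1.091675 = 117.4828

117.48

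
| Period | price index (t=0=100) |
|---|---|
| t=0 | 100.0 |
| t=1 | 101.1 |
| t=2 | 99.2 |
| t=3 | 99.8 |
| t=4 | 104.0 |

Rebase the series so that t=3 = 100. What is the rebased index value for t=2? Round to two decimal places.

99.40

Rebased(t=2) = 99.2 / 99.8 × 100 = 99.3988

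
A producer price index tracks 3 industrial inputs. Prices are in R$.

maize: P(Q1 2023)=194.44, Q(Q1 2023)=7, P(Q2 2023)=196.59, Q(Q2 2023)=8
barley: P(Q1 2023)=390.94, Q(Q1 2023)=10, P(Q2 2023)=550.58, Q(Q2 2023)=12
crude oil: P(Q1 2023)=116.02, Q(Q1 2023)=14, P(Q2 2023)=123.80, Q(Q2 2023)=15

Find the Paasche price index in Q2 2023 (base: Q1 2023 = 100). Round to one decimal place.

Paasche price index uses current-period quantities as weights.
ΣP(Q2 2023)·Q(Q2 2023) = 196.59×8 + 550.58×12 + 123.80×15 = 1572.72 + 6606.96 + 1857 = 10036.68
ΣP(Q1 2023)·Q(Q2 2023) = 194.44×8 + 390.94×12 + 116.02×15 = 1555.52 + 4691.28 + 1740.3 = 7987.1
Index = 10036.68 / 7987.1 × 100 = 125.6611

125.7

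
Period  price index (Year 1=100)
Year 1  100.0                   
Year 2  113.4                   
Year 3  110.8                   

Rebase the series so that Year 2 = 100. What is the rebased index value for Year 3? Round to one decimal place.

97.7

Rebased(Year 3) = 110.8 / 113.4 × 100 = 97.7072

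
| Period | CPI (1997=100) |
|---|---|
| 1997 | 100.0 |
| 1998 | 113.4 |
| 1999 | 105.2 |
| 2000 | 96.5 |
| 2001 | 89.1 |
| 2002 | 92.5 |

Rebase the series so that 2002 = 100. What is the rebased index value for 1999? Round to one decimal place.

113.7

Rebased(1999) = 105.2 / 92.5 × 100 = 113.7297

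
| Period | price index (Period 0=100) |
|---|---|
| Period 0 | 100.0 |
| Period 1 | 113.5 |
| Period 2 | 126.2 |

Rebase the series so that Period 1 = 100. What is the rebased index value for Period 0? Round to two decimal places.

88.11

Rebased(Period 0) = 100.0 / 113.5 × 100 = 88.1057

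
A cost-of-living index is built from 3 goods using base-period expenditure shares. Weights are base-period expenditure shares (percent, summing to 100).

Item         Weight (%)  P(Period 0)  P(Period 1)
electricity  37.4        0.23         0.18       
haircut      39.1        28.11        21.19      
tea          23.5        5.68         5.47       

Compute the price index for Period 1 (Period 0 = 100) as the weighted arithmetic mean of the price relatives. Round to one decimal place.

81.4

electricity: 37.4 × (0.18/0.23) = 37.4 × 0.782609 = 29.2696
haircut: 39.1 × (21.19/28.11) = 39.1 × 0.753824 = 29.4745
tea: 23.5 × (5.47/5.68) = 23.5 × 0.963028 = 22.6312
Index = Σ wᵢ·(p₁ᵢ/p₀ᵢ) = 29.2696 + 29.4745 + 22.6312 = 81.3753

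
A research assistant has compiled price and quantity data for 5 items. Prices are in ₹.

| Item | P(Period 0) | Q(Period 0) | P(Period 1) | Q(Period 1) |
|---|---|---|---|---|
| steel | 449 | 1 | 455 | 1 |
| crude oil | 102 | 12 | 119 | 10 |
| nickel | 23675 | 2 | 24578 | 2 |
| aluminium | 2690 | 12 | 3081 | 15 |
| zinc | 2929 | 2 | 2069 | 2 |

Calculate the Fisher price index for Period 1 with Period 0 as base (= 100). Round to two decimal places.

Laspeyres component (base-period weights):
ΣP(Period 1)Q(Period 0) = 455×1 + 119×12 + 24578×2 + 3081×12 + 2069×2 = 455 + 1428 + 49156 + 36972 + 4138 = 92149
ΣP(Period 0)Q(Period 0) = 449×1 + 102×12 + 23675×2 + 2690×12 + 2929×2 = 449 + 1224 + 47350 + 32280 + 5858 = 87161
L = 92149 / 87161 × 100 = 105.7227
Paasche component (current-period weights):
ΣP(Period 1)Q(Period 1) = 455×1 + 119×10 + 24578×2 + 3081×15 + 2069×2 = 455 + 1190 + 49156 + 46215 + 4138 = 101154
ΣP(Period 0)Q(Period 1) = 449×1 + 102×10 + 23675×2 + 2690×15 + 2929×2 = 449 + 1020 + 47350 + 40350 + 5858 = 95027
P = 101154 / 95027 × 100 = 106.4476
Fisher = √(L × P) = √(105.7227 × 106.4476) = 106.0846

106.08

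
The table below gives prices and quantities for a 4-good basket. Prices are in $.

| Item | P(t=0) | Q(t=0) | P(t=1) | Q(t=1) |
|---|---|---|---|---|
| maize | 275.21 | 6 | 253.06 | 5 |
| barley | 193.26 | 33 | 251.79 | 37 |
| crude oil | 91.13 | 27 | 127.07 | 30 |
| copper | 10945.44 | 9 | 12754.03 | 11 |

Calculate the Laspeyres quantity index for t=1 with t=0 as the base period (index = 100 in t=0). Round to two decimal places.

Laspeyres quantity index uses base-period prices as weights.
ΣP(t=0)·Q(t=1) = 275.21×5 + 193.26×37 + 91.13×30 + 10945.44×11 = 1376.05 + 7150.62 + 2733.9 + 120399.84 = 131660.41
ΣP(t=0)·Q(t=0) = 275.21×6 + 193.26×33 + 91.13×27 + 10945.44×9 = 1651.26 + 6377.58 + 2460.51 + 98508.96 = 108998.31
Index = 131660.41 / 108998.31 × 100 = 120.7912

120.79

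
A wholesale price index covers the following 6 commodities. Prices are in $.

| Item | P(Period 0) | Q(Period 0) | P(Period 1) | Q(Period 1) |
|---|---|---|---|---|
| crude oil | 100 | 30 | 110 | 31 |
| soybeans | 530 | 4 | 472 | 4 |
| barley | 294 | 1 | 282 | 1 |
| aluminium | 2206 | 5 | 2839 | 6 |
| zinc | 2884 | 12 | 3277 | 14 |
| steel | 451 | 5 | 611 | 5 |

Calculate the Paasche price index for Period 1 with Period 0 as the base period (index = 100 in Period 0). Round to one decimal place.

Paasche price index uses current-period quantities as weights.
ΣP(Period 1)·Q(Period 1) = 110×31 + 472×4 + 282×1 + 2839×6 + 3277×14 + 611×5 = 3410 + 1888 + 282 + 17034 + 45878 + 3055 = 71547
ΣP(Period 0)·Q(Period 1) = 100×31 + 530×4 + 294×1 + 2206×6 + 2884×14 + 451×5 = 3100 + 2120 + 294 + 13236 + 40376 + 2255 = 61381
Index = 71547 / 61381 × 100 = 116.5621

116.6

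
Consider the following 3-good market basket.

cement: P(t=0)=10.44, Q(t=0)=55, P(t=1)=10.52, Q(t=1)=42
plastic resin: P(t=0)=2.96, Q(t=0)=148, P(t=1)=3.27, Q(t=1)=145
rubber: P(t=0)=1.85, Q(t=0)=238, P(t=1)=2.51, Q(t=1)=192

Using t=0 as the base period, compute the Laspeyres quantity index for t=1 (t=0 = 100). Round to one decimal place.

84.2

Laspeyres quantity index uses base-period prices as weights.
ΣP(t=0)·Q(t=1) = 10.44×42 + 2.96×145 + 1.85×192 = 438.48 + 429.2 + 355.2 = 1222.88
ΣP(t=0)·Q(t=0) = 10.44×55 + 2.96×148 + 1.85×238 = 574.2 + 438.08 + 440.3 = 1452.58
Index = 1222.88 / 1452.58 × 100 = 84.1868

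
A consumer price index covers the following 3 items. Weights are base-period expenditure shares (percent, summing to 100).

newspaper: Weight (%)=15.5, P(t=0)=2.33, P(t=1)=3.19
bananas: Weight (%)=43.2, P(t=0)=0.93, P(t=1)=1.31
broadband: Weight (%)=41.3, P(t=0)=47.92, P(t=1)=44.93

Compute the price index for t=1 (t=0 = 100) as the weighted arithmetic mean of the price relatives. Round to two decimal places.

120.80

newspaper: 15.5 × (3.19/2.33) = 15.5 × 1.369099 = 21.2210
bananas: 43.2 × (1.31/0.93) = 43.2 × 1.408602 = 60.8516
broadband: 41.3 × (44.93/47.92) = 41.3 × 0.937604 = 38.7231
Index = Σ wᵢ·(p₁ᵢ/p₀ᵢ) = 21.2210 + 60.8516 + 38.7231 = 120.7957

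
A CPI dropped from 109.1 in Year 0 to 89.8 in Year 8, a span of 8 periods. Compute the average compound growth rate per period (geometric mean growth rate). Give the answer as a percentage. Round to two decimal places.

-2.40%

Growth factor = (89.8/109.1)^(1/8) = (0.823098)^(1/8) = 0.975959
Growth rate = 0.975959 − 1 = -0.024041 = -2.4041%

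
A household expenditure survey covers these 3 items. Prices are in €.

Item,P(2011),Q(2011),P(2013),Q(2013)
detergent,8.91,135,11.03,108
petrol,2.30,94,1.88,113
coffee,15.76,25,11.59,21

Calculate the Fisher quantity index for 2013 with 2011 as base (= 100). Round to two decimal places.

84.94

Laspeyres component (base-period weights):
ΣP(2011)Q(2013) = 8.91×108 + 2.30×113 + 15.76×21 = 962.28 + 259.9 + 330.96 = 1553.14
ΣP(2011)Q(2011) = 8.91×135 + 2.30×94 + 15.76×25 = 1202.85 + 216.2 + 394 = 1813.05
L = 1553.14 / 1813.05 × 100 = 85.6645
Paasche component (current-period weights):
ΣP(2013)Q(2013) = 11.03×108 + 1.88×113 + 11.59×21 = 1191.24 + 212.44 + 243.39 = 1647.07
ΣP(2013)Q(2011) = 11.03×135 + 1.88×94 + 11.59×25 = 1489.05 + 176.72 + 289.75 = 1955.52
P = 1647.07 / 1955.52 × 100 = 84.2267
Fisher = √(L × P) = √(85.6645 × 84.2267) = 84.9426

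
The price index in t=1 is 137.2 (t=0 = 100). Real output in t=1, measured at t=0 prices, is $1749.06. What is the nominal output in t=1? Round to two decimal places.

Nominal = Real × (Index/100) = 1749.06 × (137.2/100)
        = 1749.06 × 1.372 = 2399.7103

2399.71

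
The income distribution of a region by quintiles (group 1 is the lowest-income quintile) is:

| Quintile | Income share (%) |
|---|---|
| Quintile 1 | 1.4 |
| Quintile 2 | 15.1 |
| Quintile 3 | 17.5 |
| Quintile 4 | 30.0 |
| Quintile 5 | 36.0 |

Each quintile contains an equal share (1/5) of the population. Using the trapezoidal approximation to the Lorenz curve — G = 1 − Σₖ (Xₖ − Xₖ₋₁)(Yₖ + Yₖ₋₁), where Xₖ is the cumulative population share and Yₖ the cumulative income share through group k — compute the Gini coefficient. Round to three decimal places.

0.336

Cumulative income shares Yₖ: 0.0140, 0.1650, 0.3400, 0.6400, 1.0000
Σ (Xₖ−Xₖ₋₁)(Yₖ+Yₖ₋₁) = (1/5)(0.0140+0.0000) + (1/5)(0.1650+0.0140) + (1/5)(0.3400+0.1650) + (1/5)(0.6400+0.3400) + (1/5)(1.0000+0.6400)
  = 0.0028 + 0.0358 + 0.1010 + 0.1960 + 0.3280 = 0.6636
G = 1 − 0.6636 = 0.3364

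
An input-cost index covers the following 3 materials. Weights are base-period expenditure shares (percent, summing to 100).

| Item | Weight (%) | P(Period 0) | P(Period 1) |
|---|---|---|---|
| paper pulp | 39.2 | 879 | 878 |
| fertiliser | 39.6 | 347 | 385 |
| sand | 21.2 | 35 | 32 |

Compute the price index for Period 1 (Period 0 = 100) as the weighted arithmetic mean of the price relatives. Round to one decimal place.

102.5

paper pulp: 39.2 × (878/879) = 39.2 × 0.998862 = 39.1554
fertiliser: 39.6 × (385/347) = 39.6 × 1.109510 = 43.9366
sand: 21.2 × (32/35) = 21.2 × 0.914286 = 19.3829
Index = Σ wᵢ·(p₁ᵢ/p₀ᵢ) = 39.1554 + 43.9366 + 19.3829 = 102.4749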